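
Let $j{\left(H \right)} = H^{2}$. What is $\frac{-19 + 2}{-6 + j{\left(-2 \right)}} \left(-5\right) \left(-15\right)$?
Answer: $\frac{1275}{2} \approx 637.5$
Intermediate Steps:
$\frac{-19 + 2}{-6 + j{\left(-2 \right)}} \left(-5\right) \left(-15\right) = \frac{-19 + 2}{-6 + \left(-2\right)^{2}} \left(-5\right) \left(-15\right) = - \frac{17}{-6 + 4} \left(-5\right) \left(-15\right) = - \frac{17}{-2} \left(-5\right) \left(-15\right) = \left(-17\right) \left(- \frac{1}{2}\right) \left(-5\right) \left(-15\right) = \frac{17}{2} \left(-5\right) \left(-15\right) = \left(- \frac{85}{2}\right) \left(-15\right) = \frac{1275}{2}$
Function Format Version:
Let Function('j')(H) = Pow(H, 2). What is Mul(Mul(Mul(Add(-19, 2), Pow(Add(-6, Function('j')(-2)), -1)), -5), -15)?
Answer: Rational(1275, 2) ≈ 637.50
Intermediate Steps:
Mul(Mul(Mul(Add(-19, 2), Pow(Add(-6, Function('j')(-2)), -1)), -5), -15) = Mul(Mul(Mul(Add(-19, 2), Pow(Add(-6, Pow(-2, 2)), -1)), -5), -15) = Mul(Mul(Mul(-17, Pow(Add(-6, 4), -1)), -5), -15) = Mul(Mul(Mul(-17, Pow(-2, -1)), -5), -15) = Mul(Mul(Mul(-17, Rational(-1, 2)), -5), -15) = Mul(Mul(Rational(17, 2), -5), -15) = Mul(Rational(-85, 2), -15) = Rational(1275, 2)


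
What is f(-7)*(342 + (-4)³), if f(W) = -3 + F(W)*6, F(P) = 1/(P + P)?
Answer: -6672/7 ≈ -953.14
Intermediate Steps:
F(P) = 1/(2*P)
f(W) = -3 + 3/W (f(W) = -3 + (1/(2*W))*6 = -3 + 3/W)
f(-7)*(342 + (-4)³) = (-3 + 3/(-7))*(342 + (-4)³) = (-3 + 3*(-⅐))*(342 - 64) = (-3 - 3/7)*278 = -24/7*278 = -6672/7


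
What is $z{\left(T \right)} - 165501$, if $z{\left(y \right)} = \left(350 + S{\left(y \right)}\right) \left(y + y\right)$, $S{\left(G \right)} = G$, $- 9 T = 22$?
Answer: $- \frac{13543213}{81} \approx -1.672 \cdot 10^{5}$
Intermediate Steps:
$T = - \frac{22}{9}$ ($T = \left(- \frac{1}{9}\right) 22 = - \frac{22}{9} \approx -2.4444$)
$z{\left(y \right)} = 2 y \left(350 + y\right)$ ($z{\left(y \right)} = \left(350 + y\right) \left(y + y\right) = \left(350 + y\right) 2 y = 2 y \left(350 + y\right)$)
$z{\left(T \right)} - 165501 = 2 \left(- \frac{22}{9}\right) \left(350 - \frac{22}{9}\right) - 165501 = 2 \left(- \frac{22}{9}\right) \frac{3128}{9} - 165501 = - \frac{137632}{81} - 165501 = - \frac{13543213}{81}$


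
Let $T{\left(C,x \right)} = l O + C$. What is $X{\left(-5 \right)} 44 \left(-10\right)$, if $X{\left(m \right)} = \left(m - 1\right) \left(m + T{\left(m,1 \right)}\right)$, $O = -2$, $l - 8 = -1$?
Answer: $-63360$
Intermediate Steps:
$l = 7$ ($l = 8 - 1 = 7$)
$T{\left(C,x \right)} = -14 + C$ ($T{\left(C,x \right)} = 7 \left(-2\right) + C = -14 + C$)
$X{\left(m \right)} = \left(-1 + m\right) \left(-14 + 2 m\right)$ ($X{\left(m \right)} = \left(m - 1\right) \left(m + \left(-14 + m\right)\right) = \left(-1 + m\right) \left(-14 + 2 m\right)$)
$X{\left(-5 \right)} 44 \left(-10\right) = \left(14 - -80 + 2 \left(-5\right)^{2}\right) 44 \left(-10\right) = \left(14 + 80 + 2 \cdot 25\right) 44 \left(-10\right) = \left(14 + 80 + 50\right) 44 \left(-10\right) = 144 \cdot 44 \left(-10\right) = 6336 \left(-10\right) = -63360$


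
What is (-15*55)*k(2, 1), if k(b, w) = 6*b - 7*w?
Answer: -4125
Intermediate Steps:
k(b, w) = -7*w + 6*b
(-15*55)*k(2, 1) = (-15*55)*(-7*1 + 6*2) = -825*(-7 + 12) = -825*5 = -4125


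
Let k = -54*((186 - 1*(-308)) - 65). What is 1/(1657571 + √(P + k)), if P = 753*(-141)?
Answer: 1657571/2747541749380 - 3*I*√14371/2747541749380 ≈ 6.0329e-7 - 1.3089e-10*I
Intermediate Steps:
P = -106173
k = -23166 (k = -54*((186 + 308) - 65) = -54*(494 - 65) = -54*429 = -23166)
1/(1657571 + √(P + k)) = 1/(1657571 + √(-106173 - 23166)) = 1/(1657571 + √(-129339)) = 1/(1657571 + 3*I*√14371)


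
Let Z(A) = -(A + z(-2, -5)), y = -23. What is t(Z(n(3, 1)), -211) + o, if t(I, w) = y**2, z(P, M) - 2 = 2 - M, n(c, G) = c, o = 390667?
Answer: 391196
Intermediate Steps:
z(P, M) = 4 - M (z(P, M) = 2 + (2 - M) = 4 - M)
Z(A) = -9 - A (Z(A) = -(A + (4 - 1*(-5))) = -(A + (4 + 5)) = -(A + 9) = -(9 + A) = -9 - A)
t(I, w) = 529 (t(I, w) = (-23)**2 = 529)
t(Z(n(3, 1)), -211) + o = 529 + 390667 = 391196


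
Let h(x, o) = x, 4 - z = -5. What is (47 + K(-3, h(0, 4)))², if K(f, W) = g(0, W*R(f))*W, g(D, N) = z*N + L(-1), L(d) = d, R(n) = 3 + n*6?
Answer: 2209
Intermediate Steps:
z = 9 (z = 4 - 1*(-5) = 4 + 5 = 9)
R(n) = 3 + 6*n
g(D, N) = -1 + 9*N (g(D, N) = 9*N - 1 = -1 + 9*N)
K(f, W) = W*(-1 + 9*W*(3 + 6*f)) (K(f, W) = (-1 + 9*(W*(3 + 6*f)))*W = (-1 + 9*W*(3 + 6*f))*W = W*(-1 + 9*W*(3 + 6*f)))
(47 + K(-3, h(0, 4)))² = (47 + 0*(-1 + 27*0*(1 + 2*(-3))))² = (47 + 0*(-1 + 27*0*(1 - 6)))² = (47 + 0*(-1 + 27*0*(-5)))² = (47 + 0*(-1 + 0))² = (47 + 0*(-1))² = (47 + 0)² = 47² = 2209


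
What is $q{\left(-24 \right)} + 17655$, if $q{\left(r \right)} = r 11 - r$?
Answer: $17415$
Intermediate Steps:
$q{\left(r \right)} = 10 r$ ($q{\left(r \right)} = 11 r - r = 10 r$)
$q{\left(-24 \right)} + 17655 = 10 \left(-24\right) + 17655 = -240 + 17655 = 17415$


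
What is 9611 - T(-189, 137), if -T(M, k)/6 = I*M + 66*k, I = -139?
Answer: 221489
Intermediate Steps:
T(M, k) = -396*k + 834*M (T(M, k) = -6*(-139*M + 66*k) = -396*k + 834*M)
9611 - T(-189, 137) = 9611 - (-396*137 + 834*(-189)) = 9611 - (-54252 - 157626) = 9611 - 1*(-211878) = 9611 + 211878 = 221489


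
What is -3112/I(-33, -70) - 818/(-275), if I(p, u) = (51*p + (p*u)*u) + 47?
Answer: 16808081/5614675 ≈ 2.9936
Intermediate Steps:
I(p, u) = 47 + 51*p + p*u² (I(p, u) = (51*p + p*u²) + 47 = 47 + 51*p + p*u²)
-3112/I(-33, -70) - 818/(-275) = -3112/(47 + 51*(-33) - 33*(-70)²) - 818/(-275) = -3112/(47 - 1683 - 33*4900) - 818*(-1/275) = -3112/(47 - 1683 - 161700) + 818/275 = -3112/(-163336) + 818/275 = -3112*(-1/163336) + 818/275 = 389/20417 + 818/275 = 16808081/5614675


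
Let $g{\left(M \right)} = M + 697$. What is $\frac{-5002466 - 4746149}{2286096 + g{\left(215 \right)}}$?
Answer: $- \frac{9748615}{2287008} \approx -4.2626$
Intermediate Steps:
$g{\left(M \right)} = 697 + M$
$\frac{-5002466 - 4746149}{2286096 + g{\left(215 \right)}} = \frac{-5002466 - 4746149}{2286096 + \left(697 + 215\right)} = - \frac{9748615}{2286096 + 912} = - \frac{9748615}{2287008}$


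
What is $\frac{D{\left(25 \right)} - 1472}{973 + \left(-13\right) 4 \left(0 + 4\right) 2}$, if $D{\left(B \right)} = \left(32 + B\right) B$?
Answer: $- \frac{47}{557} \approx -0.084381$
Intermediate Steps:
$D{\left(B \right)} = B \left(32 + B\right)$
$\frac{D{\left(25 \right)} - 1472}{973 + \left(-13\right) 4 \left(0 + 4\right) 2} = \frac{25 \left(32 + 25\right) - 1472}{973 + \left(-13\right) 4 \left(0 + 4\right) 2} = \frac{25 \cdot 57 - 1472}{973 - 52 \cdot 4 \cdot 2} = \frac{1425 - 1472}{973 - 416} = - \frac{47}{973 - 416} = - \frac{47}{557}$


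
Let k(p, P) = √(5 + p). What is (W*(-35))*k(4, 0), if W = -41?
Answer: 4305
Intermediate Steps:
(W*(-35))*k(4, 0) = (-41*(-35))*√(5 + 4) = 1435*√9 = 1435*3 = 4305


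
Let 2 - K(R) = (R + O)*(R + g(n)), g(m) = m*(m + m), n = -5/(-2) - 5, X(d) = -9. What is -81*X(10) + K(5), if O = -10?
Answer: 1637/2 ≈ 818.50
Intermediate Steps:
n = -5/2 (n = -5*(-½) - 5 = 5/2 - 5 = -5/2 ≈ -2.5000)
g(m) = 2*m² (g(m) = m*(2*m) = 2*m²)
K(R) = 2 - (-10 + R)*(25/2 + R) (K(R) = 2 - (R - 10)*(R + 2*(-5/2)²) = 2 - (-10 + R)*(R + 2*(25/4)) = 2 - (-10 + R)*(R + 25/2) = 2 - (-10 + R)*(25/2 + R))
-81*X(10) + K(5) = -81*(-9) + (127 - 1*5² - 5/2*5) = 729 + (127 - 1*25 - 25/2) = 729 + (127 - 25 - 25/2) = 729 + 179/2 = 1637/2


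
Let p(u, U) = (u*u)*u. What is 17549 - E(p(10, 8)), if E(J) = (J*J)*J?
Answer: -999982451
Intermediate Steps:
p(u, U) = u³ (p(u, U) = u²*u = u³)
E(J) = J³ (E(J) = J²*J = J³)
17549 - E(p(10, 8)) = 17549 - (10³)³ = 17549 - 1*1000³ = 17549 - 1*1000000000 = 17549 - 1000000000 = -999982451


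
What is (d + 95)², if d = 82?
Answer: 31329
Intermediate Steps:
(d + 95)² = (82 + 95)² = 177² = 31329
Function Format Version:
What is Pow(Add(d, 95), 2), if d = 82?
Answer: 31329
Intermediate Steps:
Pow(Add(d, 95), 2) = Pow(Add(82, 95), 2) = Pow(177, 2) = 31329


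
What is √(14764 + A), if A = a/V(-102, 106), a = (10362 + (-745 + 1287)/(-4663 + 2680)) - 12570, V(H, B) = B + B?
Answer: √651860523896262/210198 ≈ 121.46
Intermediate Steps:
V(H, B) = 2*B
a = -4379006/1983 (a = (10362 + 542/(-1983)) - 12570 = (10362 + 542*(-1/1983)) - 12570 = (10362 - 542/1983) - 12570 = 20547304/1983 - 12570 = -4379006/1983 ≈ -2208.3)
A = -2189503/210198 (A = -4379006/(1983*(2*106)) = -4379006/1983/212 = -4379006/1983*1/212 = -2189503/210198 ≈ -10.416)
√(14764 + A) = √(14764 - 2189503/210198) = √(3101173769/210198) = √651860523896262/210198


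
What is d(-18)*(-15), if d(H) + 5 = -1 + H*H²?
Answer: 87570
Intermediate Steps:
d(H) = -6 + H³ (d(H) = -5 + (-1 + H*H²) = -5 + (-1 + H³) = -6 + H³)
d(-18)*(-15) = (-6 + (-18)³)*(-15) = (-6 - 5832)*(-15) = -5838*(-15) = 87570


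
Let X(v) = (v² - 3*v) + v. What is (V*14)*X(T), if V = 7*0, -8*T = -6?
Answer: 0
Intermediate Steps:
T = ¾ (T = -⅛*(-6) = ¾ ≈ 0.75000)
X(v) = v² - 2*v
V = 0
(V*14)*X(T) = (0*14)*(3*(-2 + ¾)/4) = 0*((¾)*(-5/4)) = 0*(-15/16) = 0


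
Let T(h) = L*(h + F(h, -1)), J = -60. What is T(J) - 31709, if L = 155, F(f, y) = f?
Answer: -50309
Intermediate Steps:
T(h) = 310*h (T(h) = 155*(h + h) = 155*(2*h) = 310*h)
T(J) - 31709 = 310*(-60) - 31709 = -18600 - 31709 = -50309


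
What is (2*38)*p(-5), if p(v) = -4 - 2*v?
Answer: 456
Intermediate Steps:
p(v) = -4 - 2*v
(2*38)*p(-5) = (2*38)*(-4 - 2*(-5)) = 76*(-4 + 10) = 76*6 = 456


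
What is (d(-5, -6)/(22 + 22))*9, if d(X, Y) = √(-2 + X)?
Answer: 9*I*√7/44 ≈ 0.54118*I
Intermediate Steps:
(d(-5, -6)/(22 + 22))*9 = (√(-2 - 5)/(22 + 22))*9 = (√(-7)/44)*9 = ((I*√7)*(1/44))*9 = (I*√7/44)*9 = 9*I*√7/44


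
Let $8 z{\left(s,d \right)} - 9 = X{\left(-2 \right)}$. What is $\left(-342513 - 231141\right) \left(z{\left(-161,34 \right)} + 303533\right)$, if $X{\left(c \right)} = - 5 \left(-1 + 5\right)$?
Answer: $- \frac{696488523231}{4} \approx -1.7412 \cdot 10^{11}$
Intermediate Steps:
$X{\left(c \right)} = -20$ ($X{\left(c \right)} = \left(-5\right) 4 = -20$)
$z{\left(s,d \right)} = - \frac{11}{8}$ ($z{\left(s,d \right)} = \frac{9}{8} + \frac{1}{8} \left(-20\right) = \frac{9}{8} - \frac{5}{2} = - \frac{11}{8}$)
$\left(-342513 - 231141\right) \left(z{\left(-161,34 \right)} + 303533\right) = \left(-342513 - 231141\right) \left(- \frac{11}{8} + 303533\right) = \left(-573654\right) \frac{2428253}{8} = - \frac{696488523231}{4}$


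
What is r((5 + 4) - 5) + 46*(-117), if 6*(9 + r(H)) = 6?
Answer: -5390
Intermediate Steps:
r(H) = -8 (r(H) = -9 + (⅙)*6 = -9 + 1 = -8)
r((5 + 4) - 5) + 46*(-117) = -8 + 46*(-117) = -8 - 5382 = -5390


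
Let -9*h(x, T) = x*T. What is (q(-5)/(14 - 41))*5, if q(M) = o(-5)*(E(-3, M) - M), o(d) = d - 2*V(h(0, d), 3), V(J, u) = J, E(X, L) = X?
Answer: 50/27 ≈ 1.8519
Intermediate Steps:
h(x, T) = -T*x/9 (h(x, T) = -x*T/9 = -T*x/9)
o(d) = d (o(d) = d - (-2)*d*0/9 = d - 2*0 = d + 0 = d)
q(M) = 15 + 5*M (q(M) = -5*(-3 - M) = 15 + 5*M)
(q(-5)/(14 - 41))*5 = ((15 + 5*(-5))/(14 - 41))*5 = ((15 - 25)/(-27))*5 = -10*(-1/27)*5 = (10/27)*5 = 50/27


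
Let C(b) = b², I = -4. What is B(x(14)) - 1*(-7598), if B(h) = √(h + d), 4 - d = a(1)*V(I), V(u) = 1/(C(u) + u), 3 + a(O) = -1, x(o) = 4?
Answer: 7598 + 5*√3/3 ≈ 7600.9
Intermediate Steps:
a(O) = -4 (a(O) = -3 - 1 = -4)
V(u) = 1/(u + u²) (V(u) = 1/(u² + u) = 1/(u + u²))
d = 13/3 (d = 4 - (-4)*1/((-4)*(1 - 4)) = 4 - (-4)*(-¼/(-3)) = 4 - (-4)*(-¼*(-⅓)) = 4 - (-4)/12 = 4 - 1*(-⅓) = 4 + ⅓ = 13/3 ≈ 4.3333)
B(h) = √(13/3 + h) (B(h) = √(h + 13/3) = √(13/3 + h))
B(x(14)) - 1*(-7598) = √(39 + 9*4)/3 - 1*(-7598) = √(39 + 36)/3 + 7598 = √75/3 + 7598 = (5*√3)/3 + 7598 = 5*√3/3 + 7598 = 7598 + 5*√3/3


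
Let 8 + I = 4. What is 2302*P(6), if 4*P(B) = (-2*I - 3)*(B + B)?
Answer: 34530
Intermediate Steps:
I = -4 (I = -8 + 4 = -4)
P(B) = 5*B/2 (P(B) = ((-2*(-4) - 3)*(B + B))/4 = ((8 - 3)*(2*B))/4 = (5*(2*B))/4 = (10*B)/4 = 5*B/2)
2302*P(6) = 2302*((5/2)*6) = 2302*15 = 34530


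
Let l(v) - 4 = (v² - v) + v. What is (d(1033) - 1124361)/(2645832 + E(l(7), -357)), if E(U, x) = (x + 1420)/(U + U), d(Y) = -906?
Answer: -119278302/280459255 ≈ -0.42530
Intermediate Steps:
l(v) = 4 + v² (l(v) = 4 + ((v² - v) + v) = 4 + v²)
E(U, x) = (1420 + x)/(2*U) (E(U, x) = (1420 + x)/((2*U)) = (1420 + x)*(1/(2*U)) = (1420 + x)/(2*U))
(d(1033) - 1124361)/(2645832 + E(l(7), -357)) = (-906 - 1124361)/(2645832 + (1420 - 357)/(2*(4 + 7²))) = -1125267/(2645832 + (½)*1063/(4 + 49)) = -1125267/(2645832 + (½)*1063/53) = -1125267/(2645832 + (½)*(1/53)*1063) = -1125267/(2645832 + 1063/106) = -1125267/280459255/106 = -1125267*106/280459255 = -119278302/280459255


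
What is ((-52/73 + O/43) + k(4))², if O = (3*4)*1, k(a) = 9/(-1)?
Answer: 876811321/9853321 ≈ 88.986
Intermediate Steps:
k(a) = -9 (k(a) = 9*(-1) = -9)
O = 12 (O = 12*1 = 12)
((-52/73 + O/43) + k(4))² = ((-52/73 + 12/43) - 9)² = (-1360/3139 - 9)² = (-29611/3139)² = 876811321/9853321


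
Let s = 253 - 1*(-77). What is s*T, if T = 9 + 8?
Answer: 5610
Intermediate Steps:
s = 330 (s = 253 + 77 = 330)
T = 17
s*T = 330*17 = 5610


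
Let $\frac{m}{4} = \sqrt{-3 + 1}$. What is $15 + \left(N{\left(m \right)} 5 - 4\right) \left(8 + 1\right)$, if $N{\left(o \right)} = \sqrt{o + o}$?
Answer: $-21 + 90 \cdot 2^{\frac{3}{4}} \sqrt{i} \approx 86.029 + 107.03 i$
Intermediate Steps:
$m = 4 i \sqrt{2}$ ($m = 4 \sqrt{-3 + 1} = 4 \sqrt{-2} = 4 i \sqrt{2} \approx 5.6569 i$)
$N{\left(o \right)} = \sqrt{2} \sqrt{o}$ ($N{\left(o \right)} = \sqrt{2 o} = \sqrt{2} \sqrt{o}$)
$15 + \left(N{\left(m \right)} 5 - 4\right) \left(8 + 1\right) = 15 + \left(\sqrt{2} \sqrt{4 i \sqrt{2}} \cdot 5 - 4\right) \left(8 + 1\right) = 15 + \left(\sqrt{2} \cdot 2 \sqrt[4]{2} \sqrt{i} 5 - 4\right) 9 = 15 + \left(2 \cdot 2^{\frac{3}{4}} \sqrt{i} 5 - 4\right) 9 = 15 + \left(10 \cdot 2^{\frac{3}{4}} \sqrt{i} - 4\right) 9 = 15 + \left(-4 + 10 \cdot 2^{\frac{3}{4}} \sqrt{i}\right) 9 = 15 - \left(36 - 90 \cdot 2^{\frac{3}{4}} \sqrt{i}\right) = -21 + 90 \cdot 2^{\frac{3}{4}} \sqrt{i}$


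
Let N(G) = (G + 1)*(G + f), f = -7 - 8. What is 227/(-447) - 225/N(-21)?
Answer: -5867/7152 ≈ -0.82033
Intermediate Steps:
f = -15
N(G) = (1 + G)*(-15 + G) (N(G) = (G + 1)*(G - 15) = (1 + G)*(-15 + G))
227/(-447) - 225/N(-21) = 227/(-447) - 225/(-15 + (-21)**2 - 14*(-21)) = 227*(-1/447) - 225/(-15 + 441 + 294) = -227/447 - 225/720 = -227/447 - 225*1/720 = -227/447 - 5/16 = -5867/7152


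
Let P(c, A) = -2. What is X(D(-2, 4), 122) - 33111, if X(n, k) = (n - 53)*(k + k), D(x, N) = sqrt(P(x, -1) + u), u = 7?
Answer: -46043 + 244*sqrt(5) ≈ -45497.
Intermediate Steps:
D(x, N) = sqrt(5) (D(x, N) = sqrt(-2 + 7) = sqrt(5))
X(n, k) = 2*k*(-53 + n) (X(n, k) = (-53 + n)*(2*k) = 2*k*(-53 + n))
X(D(-2, 4), 122) - 33111 = 2*122*(-53 + sqrt(5)) - 33111 = (-12932 + 244*sqrt(5)) - 33111 = -46043 + 244*sqrt(5)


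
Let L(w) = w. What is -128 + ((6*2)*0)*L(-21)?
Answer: -128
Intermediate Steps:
-128 + ((6*2)*0)*L(-21) = -128 + ((6*2)*0)*(-21) = -128 + (12*0)*(-21) = -128 + 0*(-21) = -128 + 0 = -128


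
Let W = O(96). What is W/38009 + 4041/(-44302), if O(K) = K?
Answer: -149341377/1683874718 ≈ -0.088689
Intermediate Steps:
W = 96
W/38009 + 4041/(-44302) = 96/38009 + 4041/(-44302) = 96*(1/38009) + 4041*(-1/44302) = 96/38009 - 4041/44302 = -149341377/1683874718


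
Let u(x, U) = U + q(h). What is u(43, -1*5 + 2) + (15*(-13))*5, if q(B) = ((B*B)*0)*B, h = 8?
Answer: -978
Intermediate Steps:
q(B) = 0 (q(B) = (B²*0)*B = 0*B = 0)
u(x, U) = U (u(x, U) = U + 0 = U)
u(43, -1*5 + 2) + (15*(-13))*5 = (-1*5 + 2) + (15*(-13))*5 = (-5 + 2) - 195*5 = -3 - 975 = -978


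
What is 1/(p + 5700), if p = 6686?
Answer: 1/12386 ≈ 8.0736e-5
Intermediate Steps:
1/(p + 5700) = 1/(6686 + 5700) = 1/12386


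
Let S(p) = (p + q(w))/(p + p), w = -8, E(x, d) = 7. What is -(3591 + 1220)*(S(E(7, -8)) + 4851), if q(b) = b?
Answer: -326729443/14 ≈ -2.3338e+7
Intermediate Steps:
S(p) = (-8 + p)/(2*p) (S(p) = (p - 8)/(p + p) = (-8 + p)/((2*p)) = (-8 + p)*(1/(2*p)) = (-8 + p)/(2*p))
-(3591 + 1220)*(S(E(7, -8)) + 4851) = -(3591 + 1220)*((½)*(-8 + 7)/7 + 4851) = -4811*((½)*(⅐)*(-1) + 4851) = -4811*(-1/14 + 4851) = -4811*67913/14 = -1*326729443/14 = -326729443/14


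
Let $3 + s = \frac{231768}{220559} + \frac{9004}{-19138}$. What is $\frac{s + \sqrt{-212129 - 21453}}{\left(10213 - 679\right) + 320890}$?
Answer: $- \frac{5106755839}{697369457756104} + \frac{i \sqrt{233582}}{330424} \approx -7.3229 \cdot 10^{-6} + 0.0014627 i$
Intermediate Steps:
$s = - \frac{5106755839}{2110529071}$ ($s = -3 + \left(\frac{231768}{220559} + \frac{9004}{-19138}\right) = -3 + \left(231768 \cdot \frac{1}{220559} + 9004 \left(- \frac{1}{19138}\right)\right) = -3 + \left(\frac{231768}{220559} - \frac{4502}{9569}\right) = -3 + \frac{1224831374}{2110529071} = - \frac{5106755839}{2110529071} \approx -2.4197$)
$\frac{s + \sqrt{-212129 - 21453}}{\left(10213 - 679\right) + 320890} = \frac{- \frac{5106755839}{2110529071} + \sqrt{-212129 - 21453}}{\left(10213 - 679\right) + 320890} = \frac{- \frac{5106755839}{2110529071} + \sqrt{-233582}}{9534 + 320890} = \frac{- \frac{5106755839}{2110529071} + i \sqrt{233582}}{330424} = \left(- \frac{5106755839}{2110529071} + i \sqrt{233582}\right) \frac{1}{330424} = - \frac{5106755839}{697369457756104} + \frac{i \sqrt{233582}}{330424}$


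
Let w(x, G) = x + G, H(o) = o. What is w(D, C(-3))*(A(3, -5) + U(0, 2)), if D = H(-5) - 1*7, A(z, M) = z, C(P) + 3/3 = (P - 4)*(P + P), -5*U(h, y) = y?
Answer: 377/5 ≈ 75.400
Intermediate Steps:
U(h, y) = -y/5
C(P) = -1 + 2*P*(-4 + P) (C(P) = -1 + (P - 4)*(P + P) = -1 + (-4 + P)*(2*P) = -1 + 2*P*(-4 + P))
D = -12 (D = -5 - 1*7 = -5 - 7 = -12)
w(x, G) = G + x
w(D, C(-3))*(A(3, -5) + U(0, 2)) = ((-1 - 8*(-3) + 2*(-3)**2) - 12)*(3 - 1/5*2) = ((-1 + 24 + 2*9) - 12)*(3 - 2/5) = ((-1 + 24 + 18) - 12)*(13/5) = (41 - 12)*(13/5) = 29*(13/5) = 377/5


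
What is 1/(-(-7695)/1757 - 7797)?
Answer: -1757/13691634 ≈ -0.00012833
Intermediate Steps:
1/(-(-7695)/1757 - 7797) = 1/(-1*(-7695/1757) - 7797) = 1/(7695/1757 - 7797) = 1/(-13691634/1757) = -1757/13691634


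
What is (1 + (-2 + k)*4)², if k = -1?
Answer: 121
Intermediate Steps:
(1 + (-2 + k)*4)² = (1 + (-2 - 1)*4)² = (1 - 3*4)² = (1 - 12)² = (-11)² = 121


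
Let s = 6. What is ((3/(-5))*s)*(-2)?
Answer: 36/5 ≈ 7.2000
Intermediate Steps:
((3/(-5))*s)*(-2) = ((3/(-5))*6)*(-2) = ((3*(-⅕))*6)*(-2) = -⅗*6*(-2) = -18/5*(-2) = 36/5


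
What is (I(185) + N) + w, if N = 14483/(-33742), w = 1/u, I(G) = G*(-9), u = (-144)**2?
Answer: -582628841113/349837056 ≈ -1665.4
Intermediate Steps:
u = 20736
I(G) = -9*G
w = 1/20736 ≈ 4.8225e-5
N = -14483/33742 (N = 14483*(-1/33742) = -14483/33742 ≈ -0.42923)
(I(185) + N) + w = (-9*185 - 14483/33742) + 1/20736 = (-1665 - 14483/33742) + 1/20736 = -56194913/33742 + 1/20736 = -582628841113/349837056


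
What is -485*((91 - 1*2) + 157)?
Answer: -119310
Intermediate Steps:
-485*((91 - 1*2) + 157) = -485*((91 - 2) + 157) = -485*(89 + 157) = -485*246 = -119310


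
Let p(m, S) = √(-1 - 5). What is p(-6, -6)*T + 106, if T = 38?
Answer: 106 + 38*I*√6 ≈ 106.0 + 93.081*I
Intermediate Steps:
p(m, S) = I*√6 (p(m, S) = √(-6) = I*√6)
p(-6, -6)*T + 106 = (I*√6)*38 + 106 = 38*I*√6 + 106 = 106 + 38*I*√6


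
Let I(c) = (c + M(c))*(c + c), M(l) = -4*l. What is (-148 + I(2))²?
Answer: 29584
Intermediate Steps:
I(c) = -6*c² (I(c) = (c - 4*c)*(c + c) = (-3*c)*(2*c) = -6*c²)
(-148 + I(2))² = (-148 - 6*2²)² = (-148 - 6*4)² = (-148 - 24)² = (-172)² = 29584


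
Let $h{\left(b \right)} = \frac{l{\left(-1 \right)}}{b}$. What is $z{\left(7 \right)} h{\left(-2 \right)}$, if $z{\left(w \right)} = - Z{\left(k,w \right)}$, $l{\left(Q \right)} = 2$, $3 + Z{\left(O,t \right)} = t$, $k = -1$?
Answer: $4$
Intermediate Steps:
$Z{\left(O,t \right)} = -3 + t$
$h{\left(b \right)} = \frac{2}{b}$
$z{\left(w \right)} = 3 - w$ ($z{\left(w \right)} = - (-3 + w) = 3 - w$)
$z{\left(7 \right)} h{\left(-2 \right)} = \left(3 - 7\right) \frac{2}{-2} = \left(3 - 7\right) 2 \left(- \frac{1}{2}\right) = \left(-4\right) \left(-1\right) = 4$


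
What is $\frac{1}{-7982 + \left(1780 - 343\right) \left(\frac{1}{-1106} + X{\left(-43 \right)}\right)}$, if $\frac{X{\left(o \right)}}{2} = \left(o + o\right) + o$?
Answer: $- \frac{1106}{418874605} \approx -2.6404 \cdot 10^{-6}$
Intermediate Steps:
$X{\left(o \right)} = 6 o$ ($X{\left(o \right)} = 2 \left(\left(o + o\right) + o\right) = 2 \left(2 o + o\right) = 2 \cdot 3 o = 6 o$)
$\frac{1}{-7982 + \left(1780 - 343\right) \left(\frac{1}{-1106} + X{\left(-43 \right)}\right)} = \frac{1}{-7982 + \left(1780 - 343\right) \left(\frac{1}{-1106} + 6 \left(-43\right)\right)} = \frac{1}{-7982 + 1437 \left(- \frac{1}{1106} - 258\right)} = \frac{1}{-7982 + 1437 \left(- \frac{285349}{1106}\right)} = \frac{1}{-7982 - \frac{410046513}{1106}} = \frac{1}{- \frac{418874605}{1106}} = - \frac{1106}{418874605}$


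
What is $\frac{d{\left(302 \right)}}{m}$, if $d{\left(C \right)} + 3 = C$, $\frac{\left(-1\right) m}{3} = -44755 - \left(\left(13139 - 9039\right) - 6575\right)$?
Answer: $\frac{299}{126840} \approx 0.0023573$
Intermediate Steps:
$m = 126840$ ($m = - 3 \left(-44755 - \left(\left(13139 - 9039\right) - 6575\right)\right) = - 3 \left(-44755 - \left(4100 - 6575\right)\right) = - 3 \left(-44755 - -2475\right) = - 3 \left(-44755 + 2475\right) = \left(-3\right) \left(-42280\right) = 126840$)
$d{\left(C \right)} = -3 + C$
$\frac{d{\left(302 \right)}}{m} = \frac{-3 + 302}{126840} = 299 \cdot \frac{1}{126840} = \frac{299}{126840}$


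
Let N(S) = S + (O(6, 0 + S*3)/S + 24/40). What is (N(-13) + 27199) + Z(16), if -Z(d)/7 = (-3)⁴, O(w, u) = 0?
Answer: 133098/5 ≈ 26620.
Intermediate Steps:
Z(d) = -567 (Z(d) = -7*(-3)⁴ = -7*81 = -567)
N(S) = ⅗ + S (N(S) = S + (0/S + 24/40) = S + (0 + 24*(1/40)) = S + (0 + ⅗) = S + ⅗ = ⅗ + S)
(N(-13) + 27199) + Z(16) = ((⅗ - 13) + 27199) - 567 = (-62/5 + 27199) - 567 = 135933/5 - 567 = 133098/5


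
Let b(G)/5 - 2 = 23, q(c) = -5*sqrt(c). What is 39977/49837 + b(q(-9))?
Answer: 6269602/49837 ≈ 125.80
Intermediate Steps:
b(G) = 125 (b(G) = 10 + 5*23 = 10 + 115 = 125)
39977/49837 + b(q(-9)) = 39977/49837 + 125 = 6269602/49837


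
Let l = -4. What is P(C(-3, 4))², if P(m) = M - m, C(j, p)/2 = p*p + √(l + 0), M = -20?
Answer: 2688 + 416*I ≈ 2688.0 + 416.0*I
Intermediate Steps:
C(j, p) = 2*p² + 4*I (C(j, p) = 2*(p*p + √(-4 + 0)) = 2*(p² + √(-4)) = 2*(p² + 2*I) = 2*p² + 4*I)
P(m) = -20 - m
P(C(-3, 4))² = (-20 - (2*4² + 4*I))² = (-20 - (2*16 + 4*I))² = (-20 - (32 + 4*I))² = (-20 + (-32 - 4*I))² = (-52 - 4*I)²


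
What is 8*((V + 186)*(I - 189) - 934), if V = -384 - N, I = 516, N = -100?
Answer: -263840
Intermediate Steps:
V = -284 (V = -384 - 1*(-100) = -384 + 100 = -284)
8*((V + 186)*(I - 189) - 934) = 8*((-284 + 186)*(516 - 189) - 934) = 8*(-98*327 - 934) = 8*(-32046 - 934) = 8*(-32980) = -263840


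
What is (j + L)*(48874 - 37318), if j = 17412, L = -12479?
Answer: 57005748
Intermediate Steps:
(j + L)*(48874 - 37318) = (17412 - 12479)*(48874 - 37318) = 4933*11556 = 57005748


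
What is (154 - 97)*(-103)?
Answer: -5871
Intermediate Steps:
(154 - 97)*(-103) = 57*(-103) = -5871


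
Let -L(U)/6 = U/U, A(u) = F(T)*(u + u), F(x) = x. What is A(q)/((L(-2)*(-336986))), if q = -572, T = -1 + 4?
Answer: -22/12961 ≈ -0.0016974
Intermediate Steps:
T = 3
A(u) = 6*u (A(u) = 3*(u + u) = 3*(2*u) = 6*u)
L(U) = -6 (L(U) = -6*U/U = -6*1 = -6)
A(q)/((L(-2)*(-336986))) = (6*(-572))/((-6*(-336986))) = -3432/2021916 = -3432*1/2021916 = -22/12961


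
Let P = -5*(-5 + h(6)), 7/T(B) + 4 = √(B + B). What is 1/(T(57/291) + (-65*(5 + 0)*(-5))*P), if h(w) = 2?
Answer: 36901034/899396506003 + 7*√3686/899396506003 ≈ 4.1029e-5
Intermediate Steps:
T(B) = 7/(-4 + √2*√B) (T(B) = 7/(-4 + √(B + B)) = 7/(-4 + √(2*B)) = 7/(-4 + √2*√B))
P = 15 (P = -5*(-5 + 2) = -5*(-3) = 15)
1/(T(57/291) + (-65*(5 + 0)*(-5))*P) = 1/(7/(-4 + √2*√(57/291)) - 65*(5 + 0)*(-5)*15) = 1/(7/(-4 + √2*√(57*(1/291))) - 325*(-5)*15) = 1/(7/(-4 + √2*√(19/97)) - 65*(-25)*15) = 1/(7/(-4 + √2*(√1843/97)) + 1625*15) = 1/(7/(-4 + √3686/97) + 24375) = 1/(24375 + 7/(-4 + √3686/97))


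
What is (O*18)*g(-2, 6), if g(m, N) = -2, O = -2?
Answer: 72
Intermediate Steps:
(O*18)*g(-2, 6) = -2*18*(-2) = -36*(-2) = 72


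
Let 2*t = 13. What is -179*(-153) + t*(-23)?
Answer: 54475/2 ≈ 27238.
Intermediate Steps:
t = 13/2 (t = (½)*13 = 13/2 ≈ 6.5000)
-179*(-153) + t*(-23) = -179*(-153) + (13/2)*(-23) = 27387 - 299/2 = 54475/2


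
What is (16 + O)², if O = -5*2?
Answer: 36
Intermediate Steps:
O = -10
(16 + O)² = (16 - 10)² = 6² = 36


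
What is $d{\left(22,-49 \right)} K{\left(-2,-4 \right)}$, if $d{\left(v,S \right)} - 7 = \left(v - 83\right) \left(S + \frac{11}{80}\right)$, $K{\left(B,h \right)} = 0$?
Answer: $0$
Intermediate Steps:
$d{\left(v,S \right)} = 7 + \left(-83 + v\right) \left(\frac{11}{80} + S\right)$ ($d{\left(v,S \right)} = 7 + \left(v - 83\right) \left(S + \frac{11}{80}\right) = 7 + \left(-83 + v\right) \left(S + 11 \cdot \frac{1}{80}\right) = 7 + \left(-83 + v\right) \left(S + \frac{11}{80}\right) = 7 + \left(-83 + v\right) \left(\frac{11}{80} + S\right)$)
$d{\left(22,-49 \right)} K{\left(-2,-4 \right)} = \left(- \frac{353}{80} - -4067 + \frac{11}{80} \cdot 22 - 1078\right) 0 = \left(- \frac{353}{80} + 4067 + \frac{121}{40} - 1078\right) 0 = \frac{239009}{80} \cdot 0 = 0$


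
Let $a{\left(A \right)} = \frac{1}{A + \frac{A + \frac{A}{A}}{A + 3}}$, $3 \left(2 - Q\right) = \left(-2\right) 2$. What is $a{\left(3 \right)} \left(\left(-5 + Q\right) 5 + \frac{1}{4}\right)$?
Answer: $- \frac{97}{44} \approx -2.2045$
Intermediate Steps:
$Q = \frac{10}{3}$ ($Q = 2 - \frac{\left(-2\right) 2}{3} = 2 - - \frac{4}{3} = 2 + \frac{4}{3} = \frac{10}{3} \approx 3.3333$)
$a{\left(A \right)} = \frac{1}{A + \frac{1 + A}{3 + A}}$ ($a{\left(A \right)} = \frac{1}{A + \frac{A + 1}{3 + A}} = \frac{1}{A + \frac{1 + A}{3 + A}}$)
$a{\left(3 \right)} \left(\left(-5 + Q\right) 5 + \frac{1}{4}\right) = \frac{3 + 3}{1 + 3^{2} + 4 \cdot 3} \left(\left(-5 + \frac{10}{3}\right) 5 + \frac{1}{4}\right) = \frac{1}{1 + 9 + 12} \cdot 6 \left(\left(- \frac{5}{3}\right) 5 + \frac{1}{4}\right) = \frac{1}{22} \cdot 6 \left(- \frac{25}{3} + \frac{1}{4}\right) = \frac{1}{22} \cdot 6 \left(- \frac{97}{12}\right) = \frac{3}{11} \left(- \frac{97}{12}\right) = - \frac{97}{44}$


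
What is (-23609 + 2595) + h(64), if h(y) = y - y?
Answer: -21014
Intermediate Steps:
h(y) = 0
(-23609 + 2595) + h(64) = (-23609 + 2595) + 0 = -21014 + 0 = -21014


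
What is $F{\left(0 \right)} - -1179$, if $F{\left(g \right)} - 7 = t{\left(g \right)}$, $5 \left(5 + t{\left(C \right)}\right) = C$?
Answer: $1181$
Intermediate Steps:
$t{\left(C \right)} = -5 + \frac{C}{5}$
$F{\left(g \right)} = 2 + \frac{g}{5}$ ($F{\left(g \right)} = 7 + \left(-5 + \frac{g}{5}\right) = 2 + \frac{g}{5}$)
$F{\left(0 \right)} - -1179 = \left(2 + \frac{1}{5} \cdot 0\right) - -1179 = \left(2 + 0\right) + 1179 = 2 + 1179 = 1181$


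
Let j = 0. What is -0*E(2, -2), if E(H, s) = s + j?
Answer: 0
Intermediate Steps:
E(H, s) = s (E(H, s) = s + 0 = s)
-0*E(2, -2) = -0*(-2) = -8*0 = 0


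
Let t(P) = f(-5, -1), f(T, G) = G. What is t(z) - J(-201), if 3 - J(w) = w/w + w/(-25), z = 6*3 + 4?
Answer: 126/25 ≈ 5.0400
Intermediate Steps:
z = 22 (z = 18 + 4 = 22)
J(w) = 2 + w/25 (J(w) = 3 - (w/w + w/(-25)) = 3 - (1 + w*(-1/25)) = 3 - (1 - w/25) = 3 + (-1 + w/25) = 2 + w/25)
t(P) = -1
t(z) - J(-201) = -1 - (2 + (1/25)*(-201)) = -1 - (2 - 201/25) = -1 - 1*(-151/25) = -1 + 151/25 = 126/25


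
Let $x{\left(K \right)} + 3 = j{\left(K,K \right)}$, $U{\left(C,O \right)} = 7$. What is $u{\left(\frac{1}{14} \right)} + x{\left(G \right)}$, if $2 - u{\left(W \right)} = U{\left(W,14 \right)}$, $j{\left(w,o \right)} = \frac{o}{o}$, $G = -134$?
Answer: $-7$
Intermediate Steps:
$j{\left(w,o \right)} = 1$
$x{\left(K \right)} = -2$ ($x{\left(K \right)} = -3 + 1 = -2$)
$u{\left(W \right)} = -5$ ($u{\left(W \right)} = 2 - 7 = -5$)
$u{\left(\frac{1}{14} \right)} + x{\left(G \right)} = -5 - 2 = -7$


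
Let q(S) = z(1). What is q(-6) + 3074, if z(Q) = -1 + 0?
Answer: 3073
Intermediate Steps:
z(Q) = -1
q(S) = -1
q(-6) + 3074 = -1 + 3074 = 3073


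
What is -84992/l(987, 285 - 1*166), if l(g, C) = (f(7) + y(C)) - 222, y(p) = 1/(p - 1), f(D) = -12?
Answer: 10029056/27611 ≈ 363.23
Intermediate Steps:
y(p) = 1/(-1 + p)
l(g, C) = -234 + 1/(-1 + C) (l(g, C) = (-12 + 1/(-1 + C)) - 222 = -234 + 1/(-1 + C))
-84992/l(987, 285 - 1*166) = -84992*(-1 + (285 - 1*166))/(235 - 234*(285 - 1*166)) = -84992*(-1 + (285 - 166))/(235 - 234*(285 - 166)) = -84992*(-1 + 119)/(235 - 234*119) = -84992*118/(235 - 27846) = -84992/((1/118)*(-27611)) = -84992/(-27611/118) = -84992*(-118/27611) = 10029056/27611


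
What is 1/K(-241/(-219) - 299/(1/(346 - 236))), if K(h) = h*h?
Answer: 47961/51878440723561 ≈ 9.2449e-10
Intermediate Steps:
K(h) = h²
1/K(-241/(-219) - 299/(1/(346 - 236))) = 1/((-241/(-219) - 299/(1/(346 - 236)))²) = 1/((-241*(-1/219) - 299/(1/110))²) = 1/((241/219 - 299/1/110)²) = 1/((241/219 - 299*110)²) = 1/((241/219 - 32890)²) = 1/((-7202669/219)²) = 1/(51878440723561/47961) = 47961/51878440723561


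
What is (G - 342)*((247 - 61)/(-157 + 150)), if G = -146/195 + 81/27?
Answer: 4107562/455 ≈ 9027.6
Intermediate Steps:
G = 439/195 (G = -146*1/195 + 81*(1/27) = -146/195 + 3 = 439/195 ≈ 2.2513)
(G - 342)*((247 - 61)/(-157 + 150)) = (439/195 - 342)*((247 - 61)/(-157 + 150)) = -4107562/(65*(-7)) = -4107562*(-1)/(65*7) = -66251/195*(-186/7) = 4107562/455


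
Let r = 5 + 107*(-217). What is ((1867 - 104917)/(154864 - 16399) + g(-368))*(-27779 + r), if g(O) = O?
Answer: 57857983618/3077 ≈ 1.8803e+7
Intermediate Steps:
r = -23214 (r = 5 - 23219 = -23214)
((1867 - 104917)/(154864 - 16399) + g(-368))*(-27779 + r) = ((1867 - 104917)/(154864 - 16399) - 368)*(-27779 - 23214) = (-103050/138465 - 368)*(-50993) = (-103050*1/138465 - 368)*(-50993) = (-2290/3077 - 368)*(-50993) = -1134626/3077*(-50993) = 57857983618/3077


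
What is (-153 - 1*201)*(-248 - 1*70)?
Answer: 112572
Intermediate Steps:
(-153 - 1*201)*(-248 - 1*70) = (-153 - 201)*(-248 - 70) = -354*(-318) = 112572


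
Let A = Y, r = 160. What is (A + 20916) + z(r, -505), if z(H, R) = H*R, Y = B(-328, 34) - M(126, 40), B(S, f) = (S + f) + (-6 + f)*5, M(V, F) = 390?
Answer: -60428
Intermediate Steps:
B(S, f) = -30 + S + 6*f (B(S, f) = (S + f) + (-30 + 5*f) = -30 + S + 6*f)
Y = -544 (Y = (-30 - 328 + 6*34) - 1*390 = (-30 - 328 + 204) - 390 = -154 - 390 = -544)
A = -544
(A + 20916) + z(r, -505) = (-544 + 20916) + 160*(-505) = 20372 - 80800 = -60428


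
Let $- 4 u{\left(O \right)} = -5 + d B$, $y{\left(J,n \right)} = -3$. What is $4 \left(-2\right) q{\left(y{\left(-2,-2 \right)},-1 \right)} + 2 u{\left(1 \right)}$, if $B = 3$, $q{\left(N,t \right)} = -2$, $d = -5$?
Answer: $26$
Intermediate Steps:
$u{\left(O \right)} = 5$ ($u{\left(O \right)} = - \frac{-5 - 15}{4} = \left(- \frac{1}{4}\right) \left(-20\right) = 5$)
$4 \left(-2\right) q{\left(y{\left(-2,-2 \right)},-1 \right)} + 2 u{\left(1 \right)} = 4 \left(-2\right) \left(-2\right) + 2 \cdot 5 = \left(-8\right) \left(-2\right) + 10 = 16 + 10 = 26$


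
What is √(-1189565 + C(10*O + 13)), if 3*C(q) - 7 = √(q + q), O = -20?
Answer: √(-10706064 + 3*I*√374)/3 ≈ 0.0029552 + 1090.7*I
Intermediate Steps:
C(q) = 7/3 + √2*√q/3 (C(q) = 7/3 + √(q + q)/3 = 7/3 + √(2*q)/3 = 7/3 + (√2*√q)/3 = 7/3 + √2*√q/3)
√(-1189565 + C(10*O + 13)) = √(-1189565 + (7/3 + √2*√(10*(-20) + 13)/3)) = √(-1189565 + (7/3 + √2*√(-200 + 13)/3)) = √(-1189565 + (7/3 + √2*√(-187)/3)) = √(-1189565 + (7/3 + √2*(I*√187)/3)) = √(-1189565 + (7/3 + I*√374/3)) = √(-3568688/3 + I*√374/3)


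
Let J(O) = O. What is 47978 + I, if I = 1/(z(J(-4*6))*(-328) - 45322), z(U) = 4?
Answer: 2237406051/46634 ≈ 47978.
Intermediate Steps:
I = -1/46634 (I = 1/(4*(-328) - 45322) = 1/(-1312 - 45322) = 1/(-46634) = -1/46634 ≈ -2.1444e-5)
47978 + I = 47978 - 1/46634 = 2237406051/46634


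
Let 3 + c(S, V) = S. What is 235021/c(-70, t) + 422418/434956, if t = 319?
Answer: -51096478781/15875894 ≈ -3218.5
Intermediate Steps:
c(S, V) = -3 + S
235021/c(-70, t) + 422418/434956 = 235021/(-3 - 70) + 422418/434956 = 235021/(-73) + 422418*(1/434956) = 235021*(-1/73) + 211209/217478 = -235021/73 + 211209/217478 = -51096478781/15875894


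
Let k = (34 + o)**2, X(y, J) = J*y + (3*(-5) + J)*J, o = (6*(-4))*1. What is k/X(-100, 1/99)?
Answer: -245025/2846 ≈ -86.094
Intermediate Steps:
o = -24 (o = -24*1 = -24)
X(y, J) = J*y + J*(-15 + J) (X(y, J) = J*y + (-15 + J)*J = J*y + J*(-15 + J))
k = 100 (k = (34 - 24)**2 = 10**2 = 100)
k/X(-100, 1/99) = 100/(((-15 + 1/99 - 100)/99)) = 100/(((1/99)*(-11384/99))) = 100/(-11384/9801) = 100*(-9801/11384) = -245025/2846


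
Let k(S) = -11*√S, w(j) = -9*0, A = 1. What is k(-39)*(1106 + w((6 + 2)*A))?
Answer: -12166*I*√39 ≈ -75977.0*I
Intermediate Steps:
w(j) = 0
k(-39)*(1106 + w((6 + 2)*A)) = (-11*I*√39)*(1106 + 0) = -11*I*√39*1106 = -12166*I*√39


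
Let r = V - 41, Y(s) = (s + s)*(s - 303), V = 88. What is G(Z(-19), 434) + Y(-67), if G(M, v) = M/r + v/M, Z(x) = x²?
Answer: 841374579/16967 ≈ 49589.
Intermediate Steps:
Y(s) = 2*s*(-303 + s) (Y(s) = (2*s)*(-303 + s) = 2*s*(-303 + s))
r = 47 (r = 88 - 41 = 47)
G(M, v) = M/47 + v/M
G(Z(-19), 434) + Y(-67) = ((1/47)*(-19)² + 434/((-19)²)) + 2*(-67)*(-303 - 67) = ((1/47)*361 + 434/361) + 2*(-67)*(-370) = (361/47 + 434*(1/361)) + 49580 = (361/47 + 434/361) + 49580 = 150719/16967 + 49580 = 841374579/16967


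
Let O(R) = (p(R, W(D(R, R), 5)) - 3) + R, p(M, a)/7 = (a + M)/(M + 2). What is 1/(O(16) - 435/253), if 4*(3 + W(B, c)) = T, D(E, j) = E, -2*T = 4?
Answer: 9108/147019 ≈ 0.061951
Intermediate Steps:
T = -2 (T = -½*4 = -2)
W(B, c) = -7/2 (W(B, c) = -3 + (¼)*(-2) = -3 - ½ = -7/2)
p(M, a) = 7*(M + a)/(2 + M) (p(M, a) = 7*((a + M)/(M + 2)) = 7*((M + a)/(2 + M)) = 7*(M + a)/(2 + M))
O(R) = -3 + R + 7*(-7/2 + R)/(2 + R) (O(R) = (7*(R - 7/2)/(2 + R) - 3) + R = (7*(-7/2 + R)/(2 + R) - 3) + R = (-3 + 7*(-7/2 + R)/(2 + R)) + R = -3 + R + 7*(-7/2 + R)/(2 + R))
1/(O(16) - 435/253) = 1/((-61/2 + 16² + 6*16)/(2 + 16) - 435/253) = 1/((-61/2 + 256 + 96)/18 - 435*1/253) = 1/((1/18)*(643/2) - 435/253) = 1/(643/36 - 435/253) = 1/(147019/9108) = 9108/147019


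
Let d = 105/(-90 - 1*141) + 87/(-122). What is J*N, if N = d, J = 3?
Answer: -4701/1342 ≈ -3.5030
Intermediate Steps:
d = -1567/1342 (d = 105/(-90 - 141) + 87*(-1/122) = 105/(-231) - 87/122 = 105*(-1/231) - 87/122 = -5/11 - 87/122 = -1567/1342 ≈ -1.1677)
N = -1567/1342 ≈ -1.1677
J*N = 3*(-1567/1342) = -4701/1342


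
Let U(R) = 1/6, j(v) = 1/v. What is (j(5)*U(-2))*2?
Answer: 1/15 ≈ 0.066667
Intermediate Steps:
U(R) = 1/6
(j(5)*U(-2))*2 = ((1/6)/5)*2 = ((1/5)*(1/6))*2 = (1/30)*2 = 1/15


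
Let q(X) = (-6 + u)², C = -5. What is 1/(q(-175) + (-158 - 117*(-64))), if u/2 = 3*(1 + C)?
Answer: 1/8230 ≈ 0.00012151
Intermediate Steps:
u = -24 (u = 2*(3*(1 - 5)) = 2*(3*(-4)) = 2*(-12) = -24)
q(X) = 900 (q(X) = (-6 - 24)² = (-30)² = 900)
1/(q(-175) + (-158 - 117*(-64))) = 1/(900 + (-158 - 117*(-64))) = 1/(900 + (-158 + 7488)) = 1/(900 + 7330) = 1/8230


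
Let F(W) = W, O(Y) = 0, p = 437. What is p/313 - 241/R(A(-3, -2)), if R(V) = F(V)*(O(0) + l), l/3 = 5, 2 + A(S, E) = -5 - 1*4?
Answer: 147538/51645 ≈ 2.8568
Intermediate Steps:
A(S, E) = -11 (A(S, E) = -2 + (-5 - 1*4) = -2 + (-5 - 4) = -2 - 9 = -11)
l = 15 (l = 3*5 = 15)
R(V) = 15*V (R(V) = V*(0 + 15) = V*15 = 15*V)
p/313 - 241/R(A(-3, -2)) = 437/313 - 241/(15*(-11)) = 437*(1/313) - 241/(-165) = 437/313 - 241*(-1/165) = 437/313 + 241/165 = 147538/51645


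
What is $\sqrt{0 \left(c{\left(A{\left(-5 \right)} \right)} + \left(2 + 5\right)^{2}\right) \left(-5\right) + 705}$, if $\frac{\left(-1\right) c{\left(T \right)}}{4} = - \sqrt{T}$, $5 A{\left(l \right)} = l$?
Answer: $\sqrt{705} \approx 26.552$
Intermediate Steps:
$A{\left(l \right)} = \frac{l}{5}$
$c{\left(T \right)} = 4 \sqrt{T}$ ($c{\left(T \right)} = - 4 \left(- \sqrt{T}\right) = 4 \sqrt{T}$)
$\sqrt{0 \left(c{\left(A{\left(-5 \right)} \right)} + \left(2 + 5\right)^{2}\right) \left(-5\right) + 705} = \sqrt{0 \left(4 \sqrt{\frac{1}{5} \left(-5\right)} + \left(2 + 5\right)^{2}\right) \left(-5\right) + 705} = \sqrt{0 \left(4 \sqrt{-1} + 7^{2}\right) \left(-5\right) + 705} = \sqrt{0 \left(4 i + 49\right) \left(-5\right) + 705} = \sqrt{0 \left(49 + 4 i\right) \left(-5\right) + 705} = \sqrt{0 \left(-5\right) + 705} = \sqrt{0 + 705} = \sqrt{705}$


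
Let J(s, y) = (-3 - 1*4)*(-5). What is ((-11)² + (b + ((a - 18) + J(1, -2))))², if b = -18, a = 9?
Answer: 16641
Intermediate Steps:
J(s, y) = 35 (J(s, y) = (-3 - 4)*(-5) = -7*(-5) = 35)
((-11)² + (b + ((a - 18) + J(1, -2))))² = ((-11)² + (-18 + ((9 - 18) + 35)))² = (121 + (-18 + (-9 + 35)))² = (121 + (-18 + 26))² = (121 + 8)² = 129² = 16641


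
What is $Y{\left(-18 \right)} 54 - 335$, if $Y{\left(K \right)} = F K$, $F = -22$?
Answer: $21049$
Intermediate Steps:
$Y{\left(K \right)} = - 22 K$
$Y{\left(-18 \right)} 54 - 335 = \left(-22\right) \left(-18\right) 54 - 335 = 396 \cdot 54 - 335 = 21384 - 335 = 21049$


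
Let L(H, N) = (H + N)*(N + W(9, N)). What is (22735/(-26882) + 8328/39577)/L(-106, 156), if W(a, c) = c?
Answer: -675909799/16596979058400 ≈ -4.0725e-5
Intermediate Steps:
L(H, N) = 2*N*(H + N) (L(H, N) = (H + N)*(N + N) = (H + N)*(2*N) = 2*N*(H + N))
(22735/(-26882) + 8328/39577)/L(-106, 156) = (22735/(-26882) + 8328/39577)/((2*156*(-106 + 156))) = (22735*(-1/26882) + 8328*(1/39577))/((2*156*50)) = (-22735/26882 + 8328/39577)/15600 = -675909799/1063908914*1/15600 = -675909799/16596979058400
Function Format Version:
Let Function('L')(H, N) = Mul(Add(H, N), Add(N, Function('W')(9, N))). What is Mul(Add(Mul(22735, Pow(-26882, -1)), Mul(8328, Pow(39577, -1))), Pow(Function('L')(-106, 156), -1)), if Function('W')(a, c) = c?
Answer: Rational(-675909799, 16596979058400) ≈ -4.0725e-5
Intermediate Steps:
Function('L')(H, N) = Mul(2, N, Add(H, N)) (Function('L')(H, N) = Mul(Add(H, N), Add(N, N)) = Mul(Add(H, N), Mul(2, N)) = Mul(2, N, Add(H, N)))
Mul(Add(Mul(22735, Pow(-26882, -1)), Mul(8328, Pow(39577, -1))), Pow(Function('L')(-106, 156), -1)) = Mul(Add(Mul(22735, Pow(-26882, -1)), Mul(8328, Pow(39577, -1))), Pow(Mul(2, 156, Add(-106, 156)), -1)) = Mul(Add(Mul(22735, Rational(-1, 26882)), Mul(8328, Rational(1, 39577))), Pow(Mul(2, 156, 50), -1)) = Mul(Add(Rational(-22735, 26882), Rational(8328, 39577)), Pow(15600, -1)) = Mul(Rational(-675909799, 1063908914), Rational(1, 15600)) = Rational(-675909799, 16596979058400)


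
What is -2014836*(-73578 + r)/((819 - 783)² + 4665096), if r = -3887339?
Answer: 665049847051/388866 ≈ 1.7102e+6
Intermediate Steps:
-2014836*(-73578 + r)/((819 - 783)² + 4665096) = -2014836*(-73578 - 3887339)/((819 - 783)² + 4665096) = -2014836*(-3960917/(36² + 4665096)) = -2014836*(-3960917/(1296 + 4665096)) = -2014836/(4666392*(-1/3960917)) = -2014836/(-4666392/3960917) = -2014836*(-3960917/4666392) = 665049847051/388866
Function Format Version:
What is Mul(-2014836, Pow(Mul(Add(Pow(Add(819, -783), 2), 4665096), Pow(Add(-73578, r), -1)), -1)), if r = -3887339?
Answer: Rational(665049847051, 388866) ≈ 1.7102e+6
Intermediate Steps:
Mul(-2014836, Pow(Mul(Add(Pow(Add(819, -783), 2), 4665096), Pow(Add(-73578, r), -1)), -1)) = Mul(-2014836, Pow(Mul(Add(Pow(Add(819, -783), 2), 4665096), Pow(Add(-73578, -3887339), -1)), -1)) = Mul(-2014836, Pow(Mul(Add(Pow(36, 2), 4665096), Pow(-3960917, -1)), -1)) = Mul(-2014836, Pow(Mul(Add(1296, 4665096), Rational(-1, 3960917)), -1)) = Mul(-2014836, Pow(Mul(4666392, Rational(-1, 3960917)), -1)) = Mul(-2014836, Pow(Rational(-4666392, 3960917), -1)) = Mul(-2014836, Rational(-3960917, 4666392)) = Rational(665049847051, 388866)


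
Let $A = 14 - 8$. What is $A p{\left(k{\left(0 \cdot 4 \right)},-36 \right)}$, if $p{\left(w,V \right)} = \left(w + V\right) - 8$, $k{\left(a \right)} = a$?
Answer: $-264$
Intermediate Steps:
$p{\left(w,V \right)} = -8 + V + w$ ($p{\left(w,V \right)} = \left(V + w\right) - 8 = -8 + V + w$)
$A = 6$
$A p{\left(k{\left(0 \cdot 4 \right)},-36 \right)} = 6 \left(-8 - 36 + 0 \cdot 4\right) = 6 \left(-8 - 36 + 0\right) = 6 \left(-44\right) = -264$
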